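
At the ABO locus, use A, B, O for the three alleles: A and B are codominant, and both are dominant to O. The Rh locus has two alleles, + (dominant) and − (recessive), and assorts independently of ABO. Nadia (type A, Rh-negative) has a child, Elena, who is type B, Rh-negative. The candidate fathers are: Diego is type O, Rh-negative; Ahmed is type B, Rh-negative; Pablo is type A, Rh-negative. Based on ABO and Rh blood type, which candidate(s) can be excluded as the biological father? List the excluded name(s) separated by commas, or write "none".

A candidate is excluded only if no genotype consistent with his phenotype could produce a type B, Rh-negative child with a type A, Rh-negative mother.
Diego (type O, Rh-): no genotype consistent with that phenotype can produce a type-B Rh- child with a type-A mother.
Pablo (type A, Rh-): no genotype consistent with that phenotype can produce a type-B Rh- child with a type-A mother.

Diego, Pablo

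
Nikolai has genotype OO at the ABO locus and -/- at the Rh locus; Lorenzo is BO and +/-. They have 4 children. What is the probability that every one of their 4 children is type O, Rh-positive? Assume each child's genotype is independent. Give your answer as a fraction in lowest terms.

1/256

ABO cross OO × BO → 1/2 O, 1/2 B.
Rh cross -/- × +/- → 1/2 Rh+, 1/2 Rh-; so P(type O, Rh-positive) = 1/2 × 1/2 = 1/4 per child.
All 4 independent: (1/4)^4 = 1/256.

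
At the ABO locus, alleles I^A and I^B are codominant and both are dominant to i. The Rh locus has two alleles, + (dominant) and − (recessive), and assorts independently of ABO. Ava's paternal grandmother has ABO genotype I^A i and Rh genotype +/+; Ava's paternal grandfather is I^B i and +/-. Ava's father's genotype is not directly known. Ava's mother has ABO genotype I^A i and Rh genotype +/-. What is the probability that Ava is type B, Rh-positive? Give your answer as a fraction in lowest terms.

7/64

Ava's father's ABO genotype from I^A i × I^B i: 1/4 I^A I^B, 1/4 I^A i, 1/4 I^B i, 1/4 i i.
Crossing each possibility with the mother I^A i and summing P(type B): 1/4·1/4 + 1/4·0 + 1/4·1/4 + 1/4·0 = 1/8.
Similarly for Rh via the father's Rh distribution: P(Rh+) = 7/8.
Independent loci: 1/8 × 7/8 = 7/64.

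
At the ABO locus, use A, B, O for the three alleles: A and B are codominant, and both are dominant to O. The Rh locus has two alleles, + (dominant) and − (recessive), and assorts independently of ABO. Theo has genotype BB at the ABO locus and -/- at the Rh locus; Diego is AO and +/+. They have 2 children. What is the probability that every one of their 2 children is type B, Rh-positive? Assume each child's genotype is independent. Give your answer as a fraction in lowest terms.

1/4

ABO cross BB × AO → 1/2 B, 1/2 AB.
Rh cross -/- × +/+ → 1 Rh+; so P(type B, Rh-positive) = 1/2 × 1 = 1/2 per child.
All 2 independent: (1/2)^2 = 1/4.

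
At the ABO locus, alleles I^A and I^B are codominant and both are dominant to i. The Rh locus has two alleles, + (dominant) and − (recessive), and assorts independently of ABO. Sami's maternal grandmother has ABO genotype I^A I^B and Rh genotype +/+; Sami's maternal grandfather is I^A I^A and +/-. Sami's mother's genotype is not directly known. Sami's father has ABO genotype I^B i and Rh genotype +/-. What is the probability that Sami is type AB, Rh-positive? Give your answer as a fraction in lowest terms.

Sami's mother's ABO genotype from I^A I^B × I^A I^A: 1/2 I^A I^A, 1/2 I^A I^B.
Crossing each possibility with the father I^B i and summing P(type AB): 1/2·1/2 + 1/2·1/4 = 3/8.
Similarly for Rh via the mother's Rh distribution: P(Rh+) = 7/8.
Independent loci: 3/8 × 7/8 = 21/64.

21/64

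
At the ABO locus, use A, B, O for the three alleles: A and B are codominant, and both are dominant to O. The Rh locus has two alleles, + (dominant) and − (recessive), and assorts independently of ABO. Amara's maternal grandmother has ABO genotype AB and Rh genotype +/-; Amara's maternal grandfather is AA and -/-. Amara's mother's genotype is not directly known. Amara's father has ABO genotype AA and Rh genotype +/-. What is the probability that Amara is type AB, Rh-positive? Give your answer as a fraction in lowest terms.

5/32

Amara's mother's ABO genotype from AB × AA: 1/2 AA, 1/2 AB.
Crossing each possibility with the father AA and summing P(type AB): 1/2·0 + 1/2·1/2 = 1/4.
Similarly for Rh via the mother's Rh distribution: P(Rh+) = 5/8.
Independent loci: 1/4 × 5/8 = 5/32.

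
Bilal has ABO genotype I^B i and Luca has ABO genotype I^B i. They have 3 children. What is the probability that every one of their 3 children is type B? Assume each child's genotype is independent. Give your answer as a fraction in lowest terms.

ABO cross I^B i × I^B i → 1/4 O, 3/4 B.
So P(type B) = 3/4 per child.
All 3 independent: (3/4)^3 = 27/64.

27/64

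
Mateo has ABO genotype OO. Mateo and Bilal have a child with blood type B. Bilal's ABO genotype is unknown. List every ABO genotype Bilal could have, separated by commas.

For each candidate genotype of Bilal, check whether crossing it with OO can produce every observed child phenotype.
  AA → possible child types {A} ✗
  AB → possible child types {A, B} ✓
  AO → possible child types {O, A} ✗
  BB → possible child types {B} ✓
  BO → possible child types {O, B} ✓
  OO → possible child types {O} ✗

AB, BB, BO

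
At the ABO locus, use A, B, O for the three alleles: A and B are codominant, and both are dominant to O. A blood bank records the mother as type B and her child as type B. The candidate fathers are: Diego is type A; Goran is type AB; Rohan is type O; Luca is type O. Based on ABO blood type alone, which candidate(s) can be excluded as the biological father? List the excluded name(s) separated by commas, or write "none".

none

A candidate is excluded only if no genotype consistent with his phenotype could produce a type B child with a type B mother.
Every candidate has at least one consistent genotype combination, so none can be excluded.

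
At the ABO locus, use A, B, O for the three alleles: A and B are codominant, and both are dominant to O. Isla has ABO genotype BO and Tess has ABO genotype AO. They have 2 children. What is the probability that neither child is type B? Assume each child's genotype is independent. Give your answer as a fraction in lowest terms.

ABO cross BO × AO → 1/4 O, 1/4 A, 1/4 B, 1/4 AB.
So P(type B) = 1/4 per child.
P(not type B) = 3/4 for one child; (3/4)^2 = 9/16.

9/16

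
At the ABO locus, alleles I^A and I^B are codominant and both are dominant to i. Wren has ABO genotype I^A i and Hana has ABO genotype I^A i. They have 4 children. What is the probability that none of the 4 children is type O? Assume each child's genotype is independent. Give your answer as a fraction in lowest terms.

81/256

ABO cross I^A i × I^A i → 1/4 O, 3/4 A.
So P(type O) = 1/4 per child.
P(not type O) = 3/4 for one child; (3/4)^4 = 81/256.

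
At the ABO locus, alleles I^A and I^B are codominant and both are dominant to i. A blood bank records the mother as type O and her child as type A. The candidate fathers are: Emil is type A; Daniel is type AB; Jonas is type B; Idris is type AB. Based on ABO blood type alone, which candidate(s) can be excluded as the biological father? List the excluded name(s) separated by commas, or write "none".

Jonas

A candidate is excluded only if no genotype consistent with his phenotype could produce a type A child with a type O mother.
Jonas (type B): no genotype consistent with that phenotype can produce a type-A child with a type-O mother.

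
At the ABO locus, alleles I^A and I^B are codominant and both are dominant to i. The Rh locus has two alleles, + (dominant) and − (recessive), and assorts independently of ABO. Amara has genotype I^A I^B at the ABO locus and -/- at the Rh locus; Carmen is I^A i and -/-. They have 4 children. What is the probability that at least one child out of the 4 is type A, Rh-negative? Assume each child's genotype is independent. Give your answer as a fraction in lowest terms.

15/16

ABO cross I^A I^B × I^A i → 1/2 A, 1/4 B, 1/4 AB.
Rh cross -/- × -/- → 1 Rh-; so P(type A, Rh-negative) = 1/2 × 1 = 1/2 per child.
P(none) = (1/2)^4 = 1/16; P(at least one) = 1 − 1/16 = 15/16.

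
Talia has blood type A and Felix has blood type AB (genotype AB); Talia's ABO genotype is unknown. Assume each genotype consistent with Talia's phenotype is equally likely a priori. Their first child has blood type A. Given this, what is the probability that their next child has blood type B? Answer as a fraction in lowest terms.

1/8

Possible genotypes: Talia ∈ {AA, AO}; Felix ∈ {AB}.
Weight each parental genotype pair by prior × P(type-A child):
  AA × AB: posterior weight 1/2; P(next child type B) = 0.
  AO × AB: posterior weight 1/2; P(next child type B) = 1/4.
Weighted sum = 1/8.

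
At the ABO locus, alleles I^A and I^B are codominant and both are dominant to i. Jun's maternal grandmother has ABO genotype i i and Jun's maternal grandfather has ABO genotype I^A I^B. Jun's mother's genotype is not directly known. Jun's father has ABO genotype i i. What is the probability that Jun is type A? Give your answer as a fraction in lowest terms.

1/4

Jun's mother's ABO genotype from i i × I^A I^B: 1/2 I^A i, 1/2 I^B i.
Crossing each possibility with the father i i and summing P(type A): 1/2·1/2 + 1/2·0 = 1/4.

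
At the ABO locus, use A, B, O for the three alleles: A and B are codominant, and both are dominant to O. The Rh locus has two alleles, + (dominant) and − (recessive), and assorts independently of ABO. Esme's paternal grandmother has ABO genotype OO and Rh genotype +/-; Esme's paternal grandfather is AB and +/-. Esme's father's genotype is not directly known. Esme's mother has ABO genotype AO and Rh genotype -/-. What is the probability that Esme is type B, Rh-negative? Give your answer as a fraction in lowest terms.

Esme's father's ABO genotype from OO × AB: 1/2 AO, 1/2 BO.
Crossing each possibility with the mother AO and summing P(type B): 1/2·0 + 1/2·1/4 = 1/8.
Similarly for Rh via the father's Rh distribution: P(Rh-) = 1/2.
Independent loci: 1/8 × 1/2 = 1/16.

1/16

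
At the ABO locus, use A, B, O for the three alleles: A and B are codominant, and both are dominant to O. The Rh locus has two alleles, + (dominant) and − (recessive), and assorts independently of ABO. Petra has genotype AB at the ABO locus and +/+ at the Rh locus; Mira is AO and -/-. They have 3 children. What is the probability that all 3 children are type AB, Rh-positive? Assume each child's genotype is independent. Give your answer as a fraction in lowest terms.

1/64

ABO cross AB × AO → 1/2 A, 1/4 B, 1/4 AB.
Rh cross +/+ × -/- → 1 Rh+; so P(type AB, Rh-positive) = 1/4 × 1 = 1/4 per child.
All 3 independent: (1/4)^3 = 1/64.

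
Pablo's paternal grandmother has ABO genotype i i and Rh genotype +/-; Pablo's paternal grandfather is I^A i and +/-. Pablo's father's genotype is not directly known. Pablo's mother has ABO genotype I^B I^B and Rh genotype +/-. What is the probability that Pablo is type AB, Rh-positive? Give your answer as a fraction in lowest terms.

3/16

Pablo's father's ABO genotype from i i × I^A i: 1/2 I^A i, 1/2 i i.
Crossing each possibility with the mother I^B I^B and summing P(type AB): 1/2·1/2 + 1/2·0 = 1/4.
Similarly for Rh via the father's Rh distribution: P(Rh+) = 3/4.
Independent loci: 1/4 × 3/4 = 3/16.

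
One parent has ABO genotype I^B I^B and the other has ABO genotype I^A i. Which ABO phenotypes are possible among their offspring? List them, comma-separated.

Gametes from I^B I^B × I^A i give offspring ABO genotypes I^A I^B, I^B i, i.e. phenotypes B, AB.

B, AB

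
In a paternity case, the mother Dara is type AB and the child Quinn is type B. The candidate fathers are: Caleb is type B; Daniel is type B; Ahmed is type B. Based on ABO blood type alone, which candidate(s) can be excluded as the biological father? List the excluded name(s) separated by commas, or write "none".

A candidate is excluded only if no genotype consistent with his phenotype could produce a type B child with a type AB mother.
Every candidate has at least one consistent genotype combination, so none can be excluded.

none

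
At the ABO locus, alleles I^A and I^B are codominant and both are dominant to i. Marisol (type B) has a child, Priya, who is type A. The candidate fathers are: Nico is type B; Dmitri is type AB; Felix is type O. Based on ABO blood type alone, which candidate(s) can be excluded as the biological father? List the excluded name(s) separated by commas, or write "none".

Nico, Felix

A candidate is excluded only if no genotype consistent with his phenotype could produce a type A child with a type B mother.
Nico (type B): no genotype consistent with that phenotype can produce a type-A child with a type-B mother.
Felix (type O): no genotype consistent with that phenotype can produce a type-A child with a type-B mother.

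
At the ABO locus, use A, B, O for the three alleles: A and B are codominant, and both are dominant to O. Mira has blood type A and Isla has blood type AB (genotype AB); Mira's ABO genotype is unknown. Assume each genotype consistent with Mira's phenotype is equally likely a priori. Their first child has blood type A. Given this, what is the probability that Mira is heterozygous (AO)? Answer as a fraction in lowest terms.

Possible genotypes: Mira ∈ {AA, AO}; Isla ∈ {AB}.
Weight each parental genotype pair by prior × P(type-A child):
  AA × AB: posterior weight 1/2.
  AO × AB: posterior weight 1/2.
Sum the posterior weight over pairs where Mira is AO: 1/2.

1/2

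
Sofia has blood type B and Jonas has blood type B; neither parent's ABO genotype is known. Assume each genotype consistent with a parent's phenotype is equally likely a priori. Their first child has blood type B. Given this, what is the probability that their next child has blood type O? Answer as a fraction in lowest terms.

Possible genotypes: Sofia ∈ {BB, BO}; Jonas ∈ {BB, BO}.
Weight each parental genotype pair by prior × P(type-B child):
  BB × BB: posterior weight 4/15; P(next child type O) = 0.
  BB × BO: posterior weight 4/15; P(next child type O) = 0.
  BO × BB: posterior weight 4/15; P(next child type O) = 0.
  BO × BO: posterior weight 1/5; P(next child type O) = 1/4.
Weighted sum = 1/20.

1/20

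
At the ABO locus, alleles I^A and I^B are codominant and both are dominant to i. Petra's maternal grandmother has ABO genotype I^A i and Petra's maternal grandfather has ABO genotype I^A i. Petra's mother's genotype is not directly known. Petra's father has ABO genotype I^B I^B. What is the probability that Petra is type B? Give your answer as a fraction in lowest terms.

1/2

Petra's mother's ABO genotype from I^A i × I^A i: 1/4 I^A I^A, 1/2 I^A i, 1/4 i i.
Crossing each possibility with the father I^B I^B and summing P(type B): 1/4·0 + 1/2·1/2 + 1/4·1 = 1/2.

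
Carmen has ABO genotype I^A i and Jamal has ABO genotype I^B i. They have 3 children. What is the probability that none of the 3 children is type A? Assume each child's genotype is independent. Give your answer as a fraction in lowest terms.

27/64

ABO cross I^A i × I^B i → 1/4 O, 1/4 A, 1/4 B, 1/4 AB.
So P(type A) = 1/4 per child.
P(not type A) = 3/4 for one child; (3/4)^3 = 27/64.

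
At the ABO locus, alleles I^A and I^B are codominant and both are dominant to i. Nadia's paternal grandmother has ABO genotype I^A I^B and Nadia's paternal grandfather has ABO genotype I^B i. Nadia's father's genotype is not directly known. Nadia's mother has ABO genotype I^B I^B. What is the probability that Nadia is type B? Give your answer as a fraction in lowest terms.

Nadia's father's ABO genotype from I^A I^B × I^B i: 1/4 I^A I^B, 1/4 I^A i, 1/4 I^B I^B, 1/4 I^B i.
Crossing each possibility with the mother I^B I^B and summing P(type B): 1/4·1/2 + 1/4·1/2 + 1/4·1 + 1/4·1 = 3/4.

3/4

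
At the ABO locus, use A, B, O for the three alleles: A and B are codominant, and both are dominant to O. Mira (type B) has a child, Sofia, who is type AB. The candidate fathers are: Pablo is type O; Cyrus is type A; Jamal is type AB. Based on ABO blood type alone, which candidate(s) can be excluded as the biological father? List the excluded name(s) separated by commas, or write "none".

A candidate is excluded only if no genotype consistent with his phenotype could produce a type AB child with a type B mother.
Pablo (type O): no genotype consistent with that phenotype can produce a type-AB child with a type-B mother.

Pablo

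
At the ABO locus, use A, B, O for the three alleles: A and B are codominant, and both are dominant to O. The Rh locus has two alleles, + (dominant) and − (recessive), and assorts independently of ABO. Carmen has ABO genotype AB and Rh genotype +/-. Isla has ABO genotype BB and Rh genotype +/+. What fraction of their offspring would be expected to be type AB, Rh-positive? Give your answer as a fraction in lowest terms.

ABO cross AB × BB → offspring phenotypes: 1/2 B, 1/2 AB.
Rh cross +/- × +/+ → 1 Rh+.
Independent loci: P(type AB, Rh-positive) = 1/2 × 1 = 1/2.

1/2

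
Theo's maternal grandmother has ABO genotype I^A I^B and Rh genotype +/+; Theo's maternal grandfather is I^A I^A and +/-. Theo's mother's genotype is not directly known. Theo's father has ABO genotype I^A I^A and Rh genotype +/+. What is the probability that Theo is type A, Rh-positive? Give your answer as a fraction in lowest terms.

Theo's mother's ABO genotype from I^A I^B × I^A I^A: 1/2 I^A I^A, 1/2 I^A I^B.
Crossing each possibility with the father I^A I^A and summing P(type A): 1/2·1 + 1/2·1/2 = 3/4.
Similarly for Rh via the mother's Rh distribution: P(Rh+) = 1.
Independent loci: 3/4 × 1 = 3/4.

3/4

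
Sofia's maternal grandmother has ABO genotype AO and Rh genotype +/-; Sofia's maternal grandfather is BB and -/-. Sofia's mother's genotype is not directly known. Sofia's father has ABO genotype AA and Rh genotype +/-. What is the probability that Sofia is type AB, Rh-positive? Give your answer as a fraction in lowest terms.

Sofia's mother's ABO genotype from AO × BB: 1/2 AB, 1/2 BO.
Crossing each possibility with the father AA and summing P(type AB): 1/2·1/2 + 1/2·1/2 = 1/2.
Similarly for Rh via the mother's Rh distribution: P(Rh+) = 5/8.
Independent loci: 1/2 × 5/8 = 5/16.

5/16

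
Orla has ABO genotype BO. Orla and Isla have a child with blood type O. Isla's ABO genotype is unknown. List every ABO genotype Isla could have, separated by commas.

AO, BO, OO

For each candidate genotype of Isla, check whether crossing it with BO can produce every observed child phenotype.
  AA → possible child types {A, AB} ✗
  AB → possible child types {A, B, AB} ✗
  AO → possible child types {O, A, B, AB} ✓
  BB → possible child types {B} ✗
  BO → possible child types {O, B} ✓
  OO → possible child types {O, B} ✓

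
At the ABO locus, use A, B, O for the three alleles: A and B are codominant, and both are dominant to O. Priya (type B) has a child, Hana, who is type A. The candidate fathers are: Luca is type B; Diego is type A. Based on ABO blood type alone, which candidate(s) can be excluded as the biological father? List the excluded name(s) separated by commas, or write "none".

Luca

A candidate is excluded only if no genotype consistent with his phenotype could produce a type A child with a type B mother.
Luca (type B): no genotype consistent with that phenotype can produce a type-A child with a type-B mother.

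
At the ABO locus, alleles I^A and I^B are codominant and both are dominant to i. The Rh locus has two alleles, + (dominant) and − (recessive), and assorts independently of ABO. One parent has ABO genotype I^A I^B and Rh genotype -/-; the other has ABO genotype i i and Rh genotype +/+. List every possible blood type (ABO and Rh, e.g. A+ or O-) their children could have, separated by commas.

A+, B+

Gametes from I^A I^B × i i give offspring ABO genotypes I^A i, I^B i, i.e. phenotypes A, B.
Rh cross -/- × +/+ → phenotypes Rh+.
Combining independently: A+, B+.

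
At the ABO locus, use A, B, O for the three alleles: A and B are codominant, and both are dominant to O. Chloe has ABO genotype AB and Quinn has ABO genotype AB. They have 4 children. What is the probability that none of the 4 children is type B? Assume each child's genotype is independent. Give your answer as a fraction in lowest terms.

ABO cross AB × AB → 1/4 A, 1/4 B, 1/2 AB.
So P(type B) = 1/4 per child.
P(not type B) = 3/4 for one child; (3/4)^4 = 81/256.

81/256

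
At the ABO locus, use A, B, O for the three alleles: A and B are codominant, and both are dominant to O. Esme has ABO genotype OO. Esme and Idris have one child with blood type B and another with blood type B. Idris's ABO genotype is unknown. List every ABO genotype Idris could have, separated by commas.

For each candidate genotype of Idris, check whether crossing it with OO can produce every observed child phenotype.
  AA → possible child types {A} ✗
  AB → possible child types {A, B} ✓
  AO → possible child types {O, A} ✗
  BB → possible child types {B} ✓
  BO → possible child types {O, B} ✓
  OO → possible child types {O} ✗

AB, BB, BO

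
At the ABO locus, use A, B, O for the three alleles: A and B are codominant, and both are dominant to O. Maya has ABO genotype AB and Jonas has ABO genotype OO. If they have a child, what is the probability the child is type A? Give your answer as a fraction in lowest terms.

ABO cross AB × OO → offspring phenotypes: 1/2 A, 1/2 B.
So P(type A) = 1/2.

1/2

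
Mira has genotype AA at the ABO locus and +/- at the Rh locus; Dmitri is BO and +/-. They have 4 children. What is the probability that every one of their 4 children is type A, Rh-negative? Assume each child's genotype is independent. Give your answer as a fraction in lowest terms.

ABO cross AA × BO → 1/2 A, 1/2 AB.
Rh cross +/- × +/- → 3/4 Rh+, 1/4 Rh-; so P(type A, Rh-negative) = 1/2 × 1/4 = 1/8 per child.
All 4 independent: (1/8)^4 = 1/4096.

1/4096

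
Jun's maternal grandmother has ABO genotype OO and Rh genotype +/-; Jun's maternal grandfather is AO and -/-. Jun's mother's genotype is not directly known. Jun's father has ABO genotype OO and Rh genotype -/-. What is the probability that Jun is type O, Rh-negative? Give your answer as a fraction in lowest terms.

Jun's mother's ABO genotype from OO × AO: 1/2 AO, 1/2 OO.
Crossing each possibility with the father OO and summing P(type O): 1/2·1/2 + 1/2·1 = 3/4.
Similarly for Rh via the mother's Rh distribution: P(Rh-) = 3/4.
Independent loci: 3/4 × 3/4 = 9/16.

9/16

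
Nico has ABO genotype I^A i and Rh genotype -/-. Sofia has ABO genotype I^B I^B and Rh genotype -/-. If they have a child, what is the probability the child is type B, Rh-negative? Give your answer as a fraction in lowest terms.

1/2

ABO cross I^A i × I^B I^B → offspring phenotypes: 1/2 B, 1/2 AB.
Rh cross -/- × -/- → 1 Rh-.
Independent loci: P(type B, Rh-negative) = 1/2 × 1 = 1/2.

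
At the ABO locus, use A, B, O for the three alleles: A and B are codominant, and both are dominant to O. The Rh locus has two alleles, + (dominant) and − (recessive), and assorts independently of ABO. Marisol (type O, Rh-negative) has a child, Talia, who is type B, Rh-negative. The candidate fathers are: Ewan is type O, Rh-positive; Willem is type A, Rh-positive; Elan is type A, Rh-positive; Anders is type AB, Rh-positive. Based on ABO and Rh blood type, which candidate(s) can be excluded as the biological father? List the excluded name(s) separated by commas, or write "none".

Ewan, Willem, Elan

A candidate is excluded only if no genotype consistent with his phenotype could produce a type B, Rh-negative child with a type O, Rh-negative mother.
Ewan (type O, Rh+): no genotype consistent with that phenotype can produce a type-B Rh- child with a type-O mother.
Willem (type A, Rh+): no genotype consistent with that phenotype can produce a type-B Rh- child with a type-O mother.
Elan (type A, Rh+): no genotype consistent with that phenotype can produce a type-B Rh- child with a type-O mother.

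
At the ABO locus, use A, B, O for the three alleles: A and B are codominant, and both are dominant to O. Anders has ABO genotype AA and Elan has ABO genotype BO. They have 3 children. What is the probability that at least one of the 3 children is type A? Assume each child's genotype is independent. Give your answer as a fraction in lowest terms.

ABO cross AA × BO → 1/2 A, 1/2 AB.
So P(type A) = 1/2 per child.
P(none) = (1/2)^3 = 1/8; P(at least one) = 1 − 1/8 = 7/8.

7/8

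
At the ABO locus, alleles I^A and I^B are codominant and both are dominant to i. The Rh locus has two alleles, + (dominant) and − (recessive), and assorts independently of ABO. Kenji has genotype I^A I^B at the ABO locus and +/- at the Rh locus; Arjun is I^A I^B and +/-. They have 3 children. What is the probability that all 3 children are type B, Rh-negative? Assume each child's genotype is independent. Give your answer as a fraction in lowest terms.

1/4096

ABO cross I^A I^B × I^A I^B → 1/4 A, 1/4 B, 1/2 AB.
Rh cross +/- × +/- → 3/4 Rh+, 1/4 Rh-; so P(type B, Rh-negative) = 1/4 × 1/4 = 1/16 per child.
All 3 independent: (1/16)^3 = 1/4096.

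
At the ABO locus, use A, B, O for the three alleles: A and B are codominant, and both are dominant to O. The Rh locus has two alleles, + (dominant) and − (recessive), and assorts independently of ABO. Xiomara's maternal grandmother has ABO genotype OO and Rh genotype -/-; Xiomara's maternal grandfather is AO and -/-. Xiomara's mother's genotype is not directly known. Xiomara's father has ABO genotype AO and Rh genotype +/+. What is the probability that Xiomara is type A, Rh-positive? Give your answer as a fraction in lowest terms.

5/8

Xiomara's mother's ABO genotype from OO × AO: 1/2 AO, 1/2 OO.
Crossing each possibility with the father AO and summing P(type A): 1/2·3/4 + 1/2·1/2 = 5/8.
Similarly for Rh via the mother's Rh distribution: P(Rh+) = 1.
Independent loci: 5/8 × 1 = 5/8.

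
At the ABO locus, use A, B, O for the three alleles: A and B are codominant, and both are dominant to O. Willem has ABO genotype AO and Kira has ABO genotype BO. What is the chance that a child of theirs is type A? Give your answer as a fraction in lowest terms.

ABO cross AO × BO → offspring phenotypes: 1/4 O, 1/4 A, 1/4 B, 1/4 AB.
So P(type A) = 1/4.

1/4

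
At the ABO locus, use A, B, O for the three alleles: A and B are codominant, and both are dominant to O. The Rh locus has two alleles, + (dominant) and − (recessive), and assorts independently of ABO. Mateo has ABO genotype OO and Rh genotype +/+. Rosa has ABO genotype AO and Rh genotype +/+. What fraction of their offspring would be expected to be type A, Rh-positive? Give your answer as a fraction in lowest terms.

ABO cross OO × AO → offspring phenotypes: 1/2 O, 1/2 A.
Rh cross +/+ × +/+ → 1 Rh+.
Independent loci: P(type A, Rh-positive) = 1/2 × 1 = 1/2.

1/2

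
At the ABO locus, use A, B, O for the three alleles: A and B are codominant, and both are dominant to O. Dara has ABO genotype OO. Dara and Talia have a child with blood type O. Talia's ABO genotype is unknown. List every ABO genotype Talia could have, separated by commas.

AO, BO, OO

For each candidate genotype of Talia, check whether crossing it with OO can produce every observed child phenotype.
  AA → possible child types {A} ✗
  AB → possible child types {A, B} ✗
  AO → possible child types {O, A} ✓
  BB → possible child types {B} ✗
  BO → possible child types {O, B} ✓
  OO → possible child types {O} ✓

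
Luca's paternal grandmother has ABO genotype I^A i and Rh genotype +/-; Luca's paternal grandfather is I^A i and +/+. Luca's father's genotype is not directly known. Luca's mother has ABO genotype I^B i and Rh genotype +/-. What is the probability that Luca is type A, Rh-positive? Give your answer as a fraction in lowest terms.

7/32

Luca's father's ABO genotype from I^A i × I^A i: 1/4 I^A I^A, 1/2 I^A i, 1/4 i i.
Crossing each possibility with the mother I^B i and summing P(type A): 1/4·1/2 + 1/2·1/4 + 1/4·0 = 1/4.
Similarly for Rh via the father's Rh distribution: P(Rh+) = 7/8.
Independent loci: 1/4 × 7/8 = 7/32.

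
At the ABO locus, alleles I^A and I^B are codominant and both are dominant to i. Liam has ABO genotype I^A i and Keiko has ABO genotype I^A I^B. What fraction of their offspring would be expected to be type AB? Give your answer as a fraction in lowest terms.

1/4

ABO cross I^A i × I^A I^B → offspring phenotypes: 1/2 A, 1/4 B, 1/4 AB.
So P(type AB) = 1/4.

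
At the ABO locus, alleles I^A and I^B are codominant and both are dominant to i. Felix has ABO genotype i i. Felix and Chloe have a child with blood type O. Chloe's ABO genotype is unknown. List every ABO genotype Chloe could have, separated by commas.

For each candidate genotype of Chloe, check whether crossing it with i i can produce every observed child phenotype.
  I^A I^A → possible child types {A} ✗
  I^A I^B → possible child types {A, B} ✗
  I^A i → possible child types {O, A} ✓
  I^B I^B → possible child types {B} ✗
  I^B i → possible child types {O, B} ✓
  i i → possible child types {O} ✓

I^A i, I^B i, i i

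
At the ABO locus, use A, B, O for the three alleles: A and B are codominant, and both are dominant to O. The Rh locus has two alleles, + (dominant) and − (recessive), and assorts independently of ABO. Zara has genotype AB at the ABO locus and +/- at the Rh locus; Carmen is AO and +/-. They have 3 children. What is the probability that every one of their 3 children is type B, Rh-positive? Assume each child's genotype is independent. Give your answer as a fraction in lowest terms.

27/4096

ABO cross AB × AO → 1/2 A, 1/4 B, 1/4 AB.
Rh cross +/- × +/- → 3/4 Rh+, 1/4 Rh-; so P(type B, Rh-positive) = 1/4 × 3/4 = 3/16 per child.
All 3 independent: (3/16)^3 = 27/4096.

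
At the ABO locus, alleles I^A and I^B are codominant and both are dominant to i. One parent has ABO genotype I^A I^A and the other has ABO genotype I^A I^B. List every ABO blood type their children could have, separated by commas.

Gametes from I^A I^A × I^A I^B give offspring ABO genotypes I^A I^A, I^A I^B, i.e. phenotypes A, AB.

A, AB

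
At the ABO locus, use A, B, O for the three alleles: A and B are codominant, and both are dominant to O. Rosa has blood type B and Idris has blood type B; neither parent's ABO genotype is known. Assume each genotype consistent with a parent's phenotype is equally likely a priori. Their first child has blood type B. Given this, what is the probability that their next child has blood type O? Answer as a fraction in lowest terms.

1/20

Possible genotypes: Rosa ∈ {BB, BO}; Idris ∈ {BB, BO}.
Weight each parental genotype pair by prior × P(type-B child):
  BB × BB: posterior weight 4/15; P(next child type O) = 0.
  BB × BO: posterior weight 4/15; P(next child type O) = 0.
  BO × BB: posterior weight 4/15; P(next child type O) = 0.
  BO × BO: posterior weight 1/5; P(next child type O) = 1/4.
Weighted sum = 1/20.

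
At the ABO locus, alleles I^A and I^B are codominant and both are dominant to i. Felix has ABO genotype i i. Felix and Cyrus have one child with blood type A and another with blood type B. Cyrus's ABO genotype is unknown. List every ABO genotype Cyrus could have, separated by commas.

I^A I^B

For each candidate genotype of Cyrus, check whether crossing it with i i can produce every observed child phenotype.
  I^A I^A → possible child types {A} ✗
  I^A I^B → possible child types {A, B} ✓
  I^A i → possible child types {O, A} ✗
  I^B I^B → possible child types {B} ✗
  I^B i → possible child types {O, B} ✗
  i i → possible child types {O} ✗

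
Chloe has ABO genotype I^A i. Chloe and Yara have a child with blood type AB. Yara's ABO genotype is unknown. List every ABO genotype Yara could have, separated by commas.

For each candidate genotype of Yara, check whether crossing it with I^A i can produce every observed child phenotype.
  I^A I^A → possible child types {A} ✗
  I^A I^B → possible child types {A, B, AB} ✓
  I^A i → possible child types {O, A} ✗
  I^B I^B → possible child types {B, AB} ✓
  I^B i → possible child types {O, A, B, AB} ✓
  i i → possible child types {O, A} ✗

I^A I^B, I^B I^B, I^B i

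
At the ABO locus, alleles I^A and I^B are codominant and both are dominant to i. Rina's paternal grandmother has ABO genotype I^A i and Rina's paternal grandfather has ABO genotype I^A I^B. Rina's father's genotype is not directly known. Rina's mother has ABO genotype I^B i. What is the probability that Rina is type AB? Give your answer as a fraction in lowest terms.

1/4

Rina's father's ABO genotype from I^A i × I^A I^B: 1/4 I^A I^A, 1/4 I^A I^B, 1/4 I^A i, 1/4 I^B i.
Crossing each possibility with the mother I^B i and summing P(type AB): 1/4·1/2 + 1/4·1/4 + 1/4·1/4 + 1/4·0 = 1/4.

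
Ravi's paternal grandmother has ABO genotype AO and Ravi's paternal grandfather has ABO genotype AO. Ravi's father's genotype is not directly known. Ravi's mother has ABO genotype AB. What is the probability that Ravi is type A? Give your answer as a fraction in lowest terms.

1/2

Ravi's father's ABO genotype from AO × AO: 1/4 AA, 1/2 AO, 1/4 OO.
Crossing each possibility with the mother AB and summing P(type A): 1/4·1/2 + 1/2·1/2 + 1/4·1/2 = 1/2.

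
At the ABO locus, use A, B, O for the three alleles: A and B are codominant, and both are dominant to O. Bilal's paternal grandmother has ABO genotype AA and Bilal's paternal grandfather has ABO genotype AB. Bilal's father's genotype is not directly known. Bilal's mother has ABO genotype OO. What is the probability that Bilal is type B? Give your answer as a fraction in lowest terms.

Bilal's father's ABO genotype from AA × AB: 1/2 AA, 1/2 AB.
Crossing each possibility with the mother OO and summing P(type B): 1/2·0 + 1/2·1/2 = 1/4.

1/4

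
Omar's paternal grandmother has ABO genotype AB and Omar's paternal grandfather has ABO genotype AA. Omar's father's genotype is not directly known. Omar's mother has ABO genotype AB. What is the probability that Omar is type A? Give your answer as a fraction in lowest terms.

3/8

Omar's father's ABO genotype from AB × AA: 1/2 AA, 1/2 AB.
Crossing each possibility with the mother AB and summing P(type A): 1/2·1/2 + 1/2·1/4 = 3/8.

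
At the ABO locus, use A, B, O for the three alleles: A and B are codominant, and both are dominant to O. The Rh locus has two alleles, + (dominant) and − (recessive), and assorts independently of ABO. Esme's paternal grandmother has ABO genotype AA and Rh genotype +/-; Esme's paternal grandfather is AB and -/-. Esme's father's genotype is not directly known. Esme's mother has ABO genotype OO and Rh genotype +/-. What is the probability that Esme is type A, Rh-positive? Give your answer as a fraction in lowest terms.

15/32

Esme's father's ABO genotype from AA × AB: 1/2 AA, 1/2 AB.
Crossing each possibility with the mother OO and summing P(type A): 1/2·1 + 1/2·1/2 = 3/4.
Similarly for Rh via the father's Rh distribution: P(Rh+) = 5/8.
Independent loci: 3/4 × 5/8 = 15/32.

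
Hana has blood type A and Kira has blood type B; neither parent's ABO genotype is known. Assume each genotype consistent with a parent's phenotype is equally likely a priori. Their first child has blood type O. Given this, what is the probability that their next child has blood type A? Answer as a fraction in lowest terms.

1/4

Possible genotypes: Hana ∈ {AA, AO}; Kira ∈ {BB, BO}.
Weight each parental genotype pair by prior × P(type-O child):
  AO × BO: posterior weight 1; P(next child type A) = 1/4.
Weighted sum = 1/4.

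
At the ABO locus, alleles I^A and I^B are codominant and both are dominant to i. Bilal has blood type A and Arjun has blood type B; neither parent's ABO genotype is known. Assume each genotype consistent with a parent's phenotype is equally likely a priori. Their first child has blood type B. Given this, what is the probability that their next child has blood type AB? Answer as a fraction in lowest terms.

5/12

Possible genotypes: Bilal ∈ {I^A I^A, I^A i}; Arjun ∈ {I^B I^B, I^B i}.
Weight each parental genotype pair by prior × P(type-B child):
  I^A i × I^B I^B: posterior weight 2/3; P(next child type AB) = 1/2.
  I^A i × I^B i: posterior weight 1/3; P(next child type AB) = 1/4.
Weighted sum = 5/12.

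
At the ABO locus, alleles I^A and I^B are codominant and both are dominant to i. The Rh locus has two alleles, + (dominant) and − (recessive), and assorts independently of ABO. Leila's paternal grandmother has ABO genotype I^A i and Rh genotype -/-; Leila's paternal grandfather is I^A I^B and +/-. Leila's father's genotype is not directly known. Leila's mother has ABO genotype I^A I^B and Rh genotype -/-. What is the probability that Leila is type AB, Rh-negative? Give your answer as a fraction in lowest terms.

Leila's father's ABO genotype from I^A i × I^A I^B: 1/4 I^A I^A, 1/4 I^A I^B, 1/4 I^A i, 1/4 I^B i.
Crossing each possibility with the mother I^A I^B and summing P(type AB): 1/4·1/2 + 1/4·1/2 + 1/4·1/4 + 1/4·1/4 = 3/8.
Similarly for Rh via the father's Rh distribution: P(Rh-) = 3/4.
Independent loci: 3/8 × 3/4 = 9/32.

9/32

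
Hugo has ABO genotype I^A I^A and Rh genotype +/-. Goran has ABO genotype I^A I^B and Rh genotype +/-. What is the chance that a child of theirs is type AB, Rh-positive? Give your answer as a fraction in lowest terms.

3/8

ABO cross I^A I^A × I^A I^B → offspring phenotypes: 1/2 A, 1/2 AB.
Rh cross +/- × +/- → 3/4 Rh+, 1/4 Rh-.
Independent loci: P(type AB, Rh-positive) = 1/2 × 3/4 = 3/8.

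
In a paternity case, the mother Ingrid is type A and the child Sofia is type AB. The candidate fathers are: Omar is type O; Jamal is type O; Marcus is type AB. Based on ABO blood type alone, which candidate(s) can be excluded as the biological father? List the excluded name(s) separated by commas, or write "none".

A candidate is excluded only if no genotype consistent with his phenotype could produce a type AB child with a type A mother.
Omar (type O): no genotype consistent with that phenotype can produce a type-AB child with a type-A mother.
Jamal (type O): no genotype consistent with that phenotype can produce a type-AB child with a type-A mother.

Omar, Jamal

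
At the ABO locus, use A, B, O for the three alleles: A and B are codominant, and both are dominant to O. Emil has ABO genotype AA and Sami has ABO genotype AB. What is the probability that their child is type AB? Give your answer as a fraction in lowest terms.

ABO cross AA × AB → offspring phenotypes: 1/2 A, 1/2 AB.
So P(type AB) = 1/2.

1/2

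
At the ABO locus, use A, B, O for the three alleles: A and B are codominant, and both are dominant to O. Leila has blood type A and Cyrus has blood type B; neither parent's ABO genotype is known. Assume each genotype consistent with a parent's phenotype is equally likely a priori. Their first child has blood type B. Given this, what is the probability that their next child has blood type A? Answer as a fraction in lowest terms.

Possible genotypes: Leila ∈ {AA, AO}; Cyrus ∈ {BB, BO}.
Weight each parental genotype pair by prior × P(type-B child):
  AO × BB: posterior weight 2/3; P(next child type A) = 0.
  AO × BO: posterior weight 1/3; P(next child type A) = 1/4.
Weighted sum = 1/12.

1/12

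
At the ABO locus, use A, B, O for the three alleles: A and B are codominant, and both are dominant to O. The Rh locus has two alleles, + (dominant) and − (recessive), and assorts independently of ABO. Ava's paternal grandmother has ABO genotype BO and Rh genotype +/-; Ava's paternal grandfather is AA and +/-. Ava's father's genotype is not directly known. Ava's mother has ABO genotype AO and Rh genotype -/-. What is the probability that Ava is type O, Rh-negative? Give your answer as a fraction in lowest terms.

1/16

Ava's father's ABO genotype from BO × AA: 1/2 AB, 1/2 AO.
Crossing each possibility with the mother AO and summing P(type O): 1/2·0 + 1/2·1/4 = 1/8.
Similarly for Rh via the father's Rh distribution: P(Rh-) = 1/2.
Independent loci: 1/8 × 1/2 = 1/16.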